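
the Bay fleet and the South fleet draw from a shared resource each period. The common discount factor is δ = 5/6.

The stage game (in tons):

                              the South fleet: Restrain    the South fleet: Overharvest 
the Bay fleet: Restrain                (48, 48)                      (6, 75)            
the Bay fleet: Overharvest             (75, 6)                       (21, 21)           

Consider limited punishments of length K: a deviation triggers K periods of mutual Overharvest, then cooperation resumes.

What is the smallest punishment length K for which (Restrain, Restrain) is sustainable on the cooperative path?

IC: δ(1−δ^K)/(1−δ) ≥ (75−48)/(48−21) = 1.
With δ = 5/6: need 1 − δ^K ≥ 1·(1−5/6)/(5/6), i.e. δ^K ≤ 0.8000.
Since (5/6)^1 = 0.8333 and (5/6)^2 = 0.6944, the smallest such K is 2.

2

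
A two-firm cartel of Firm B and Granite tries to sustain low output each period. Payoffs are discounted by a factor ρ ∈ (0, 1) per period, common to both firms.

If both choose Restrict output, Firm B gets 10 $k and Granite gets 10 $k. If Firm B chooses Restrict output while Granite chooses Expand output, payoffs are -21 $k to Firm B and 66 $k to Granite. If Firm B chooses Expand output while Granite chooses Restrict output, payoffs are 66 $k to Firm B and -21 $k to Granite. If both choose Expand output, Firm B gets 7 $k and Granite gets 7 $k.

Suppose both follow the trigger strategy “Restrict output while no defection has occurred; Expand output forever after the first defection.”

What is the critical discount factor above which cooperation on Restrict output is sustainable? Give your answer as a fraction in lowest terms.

10/(1−ρ) ≥ 66 + 7ρ/(1−ρ)
10 ≥ 66 − 59ρ
ρ ≥ 56/59.

56/59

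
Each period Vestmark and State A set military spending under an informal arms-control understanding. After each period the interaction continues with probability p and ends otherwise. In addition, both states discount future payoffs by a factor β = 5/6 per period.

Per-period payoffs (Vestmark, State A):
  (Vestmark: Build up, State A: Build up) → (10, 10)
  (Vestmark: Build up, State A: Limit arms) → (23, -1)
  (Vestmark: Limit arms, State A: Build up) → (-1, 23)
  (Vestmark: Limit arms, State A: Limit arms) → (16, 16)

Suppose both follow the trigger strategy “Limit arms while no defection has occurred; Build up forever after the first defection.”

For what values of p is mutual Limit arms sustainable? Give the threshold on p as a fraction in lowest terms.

With continuation probability p and discount β, the effective per-period discount factor is βp.
Grim-trigger IC: βp ≥ (23−16)/(23−10) = 7/13.
So p ≥ (7/13)/(5/6) = 42/65.

42/65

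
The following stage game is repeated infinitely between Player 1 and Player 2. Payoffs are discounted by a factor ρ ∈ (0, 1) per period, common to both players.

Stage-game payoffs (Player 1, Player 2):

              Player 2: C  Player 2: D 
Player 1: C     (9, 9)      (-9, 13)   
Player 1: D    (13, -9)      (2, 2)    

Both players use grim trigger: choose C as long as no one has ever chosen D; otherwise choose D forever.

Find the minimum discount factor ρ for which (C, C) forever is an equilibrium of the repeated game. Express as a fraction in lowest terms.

4/11

Cooperation forever yields 9 each period: 9/(1−ρ).
Deviating yields 13 once, then 2 forever: 13 + 2ρ/(1−ρ).
No profitable deviation requires 9/(1−ρ) ≥ 13 + 2ρ/(1−ρ).
Multiplying by (1−ρ): 9 ≥ 13(1−ρ) + 2ρ = 13 − 11ρ.
So 11ρ ≥ 4, i.e. ρ ≥ 4/11.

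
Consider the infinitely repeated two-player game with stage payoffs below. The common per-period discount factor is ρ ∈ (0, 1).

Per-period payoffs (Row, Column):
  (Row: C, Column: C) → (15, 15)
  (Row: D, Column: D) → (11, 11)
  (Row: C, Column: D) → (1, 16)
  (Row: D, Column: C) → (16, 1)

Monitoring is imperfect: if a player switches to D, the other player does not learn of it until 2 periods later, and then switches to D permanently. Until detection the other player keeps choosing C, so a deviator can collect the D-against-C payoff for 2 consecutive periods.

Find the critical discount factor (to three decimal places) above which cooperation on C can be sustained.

0.447

A deviator earns 16 for 2 periods, then 11 forever; cooperating earns 15 forever. Multiplying the IC by (1−ρ):
15 ≥ 16(1−ρ^2) + 11ρ^2, so 5·ρ^2 ≥ 1 and ρ^2 ≥ 1/5.
ρ ≥ (1/5)^(1/2) ≈ 0.447.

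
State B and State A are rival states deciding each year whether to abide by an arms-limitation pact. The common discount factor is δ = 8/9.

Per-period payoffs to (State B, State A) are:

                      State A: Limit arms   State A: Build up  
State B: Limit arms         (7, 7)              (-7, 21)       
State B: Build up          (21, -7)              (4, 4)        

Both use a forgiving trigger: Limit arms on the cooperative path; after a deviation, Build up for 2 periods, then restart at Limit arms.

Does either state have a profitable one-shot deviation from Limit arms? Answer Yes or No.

Yes

A one-shot deviation gives 21 now, then 4 for 2 periods, then back to 7.
Gain from deviating: (21−7) today; loss: (7−4) in each of the next 2 periods.
No-deviation condition: (7−4)(δ+…+δ^2) ≥ 21−7, i.e. δ+…+δ^2 ≥ 14/3.
At δ = 8/9: δ+…+δ^2 = 1.6790 < 4.6667.
So cooperation is not sustainable.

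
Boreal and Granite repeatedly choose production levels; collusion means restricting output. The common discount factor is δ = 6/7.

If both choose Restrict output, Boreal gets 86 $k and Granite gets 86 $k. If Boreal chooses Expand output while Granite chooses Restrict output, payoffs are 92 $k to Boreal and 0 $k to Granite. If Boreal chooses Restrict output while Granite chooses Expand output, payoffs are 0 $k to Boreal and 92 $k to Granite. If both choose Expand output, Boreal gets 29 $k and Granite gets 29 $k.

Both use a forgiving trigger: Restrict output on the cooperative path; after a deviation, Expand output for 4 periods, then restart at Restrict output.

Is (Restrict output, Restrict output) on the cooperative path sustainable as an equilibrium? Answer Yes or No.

Yes

IC: δ+…+δ^4 ≥ (92−86)/(86−29) = 2/19.
At δ = 6/7: partial sum = 2.7613 ≥ 0.1053. Cooperation sustainable.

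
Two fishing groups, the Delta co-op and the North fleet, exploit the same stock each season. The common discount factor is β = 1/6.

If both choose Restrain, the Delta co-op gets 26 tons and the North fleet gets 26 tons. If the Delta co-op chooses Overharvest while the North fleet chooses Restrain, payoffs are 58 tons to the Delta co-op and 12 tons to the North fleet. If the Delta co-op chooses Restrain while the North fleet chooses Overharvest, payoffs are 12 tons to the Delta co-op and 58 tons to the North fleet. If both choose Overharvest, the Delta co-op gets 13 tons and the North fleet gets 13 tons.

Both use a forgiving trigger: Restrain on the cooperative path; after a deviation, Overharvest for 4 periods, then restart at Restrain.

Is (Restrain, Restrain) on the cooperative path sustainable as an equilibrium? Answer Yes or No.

IC: β+…+β^4 ≥ (58−26)/(26−13) = 32/13.
At β = 1/6: partial sum = 0.1998 < 2.4615. Cooperation not sustainable.

No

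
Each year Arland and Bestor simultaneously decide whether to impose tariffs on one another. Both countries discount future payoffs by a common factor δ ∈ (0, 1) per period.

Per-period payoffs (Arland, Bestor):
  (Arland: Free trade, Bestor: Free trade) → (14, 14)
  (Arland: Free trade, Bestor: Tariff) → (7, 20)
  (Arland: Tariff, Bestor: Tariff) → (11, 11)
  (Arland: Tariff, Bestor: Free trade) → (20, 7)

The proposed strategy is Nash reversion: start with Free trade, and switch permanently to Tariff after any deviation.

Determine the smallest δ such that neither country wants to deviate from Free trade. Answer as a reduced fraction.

2/3

Cooperation forever yields 14 each period: 14/(1−δ).
Deviating yields 20 once, then 11 forever: 20 + 11δ/(1−δ).
No profitable deviation requires 14/(1−δ) ≥ 20 + 11δ/(1−δ).
Multiplying by (1−δ): 14 ≥ 20(1−δ) + 11δ = 20 − 9δ.
So 9δ ≥ 6, i.e. δ ≥ 6/9 = 2/3.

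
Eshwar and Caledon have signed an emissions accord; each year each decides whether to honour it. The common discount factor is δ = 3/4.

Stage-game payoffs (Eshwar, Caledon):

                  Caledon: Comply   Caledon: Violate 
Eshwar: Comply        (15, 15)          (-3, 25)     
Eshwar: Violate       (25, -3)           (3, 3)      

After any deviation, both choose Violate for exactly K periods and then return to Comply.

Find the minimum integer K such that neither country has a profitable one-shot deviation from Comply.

IC: δ(1−δ^K)/(1−δ) ≥ (25−15)/(15−3) = 5/6.
With δ = 3/4: need 1 − δ^K ≥ 5/6·(1−3/4)/(3/4), i.e. δ^K ≤ 0.7222.
Since (3/4)^1 = 0.7500 and (3/4)^2 = 0.5625, the smallest such K is 2.

2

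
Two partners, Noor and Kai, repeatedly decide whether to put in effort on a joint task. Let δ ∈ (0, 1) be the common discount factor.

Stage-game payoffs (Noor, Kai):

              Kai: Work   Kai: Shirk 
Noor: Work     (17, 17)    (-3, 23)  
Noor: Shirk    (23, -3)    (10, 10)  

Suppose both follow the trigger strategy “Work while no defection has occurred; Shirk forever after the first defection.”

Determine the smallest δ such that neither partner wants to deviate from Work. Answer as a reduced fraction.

Cooperation forever yields 17 each period: 17/(1−δ).
Deviating yields 23 once, then 10 forever: 23 + 10δ/(1−δ).
No profitable deviation requires 17/(1−δ) ≥ 23 + 10δ/(1−δ).
Multiplying by (1−δ): 17 ≥ 23(1−δ) + 10δ = 23 − 13δ.
So 13δ ≥ 6, i.e. δ ≥ 6/13.

6/13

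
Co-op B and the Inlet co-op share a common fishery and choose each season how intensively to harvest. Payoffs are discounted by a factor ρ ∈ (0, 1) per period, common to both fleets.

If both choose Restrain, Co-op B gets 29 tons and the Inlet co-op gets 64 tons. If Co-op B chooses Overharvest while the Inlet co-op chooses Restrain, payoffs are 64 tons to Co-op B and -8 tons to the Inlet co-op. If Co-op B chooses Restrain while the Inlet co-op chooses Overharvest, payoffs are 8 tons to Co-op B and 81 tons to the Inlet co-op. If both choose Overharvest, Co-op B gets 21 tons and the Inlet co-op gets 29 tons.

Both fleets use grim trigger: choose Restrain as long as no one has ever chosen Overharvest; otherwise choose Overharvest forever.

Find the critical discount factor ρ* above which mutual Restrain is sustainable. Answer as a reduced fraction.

Co-op B's threshold: (64−29)/(64−21) = 35/43.
the Inlet co-op's threshold: (81−64)/(81−29) = 17/52.
35/43 > 17/52, so Co-op B binds and ρ* = 35/43.

35/43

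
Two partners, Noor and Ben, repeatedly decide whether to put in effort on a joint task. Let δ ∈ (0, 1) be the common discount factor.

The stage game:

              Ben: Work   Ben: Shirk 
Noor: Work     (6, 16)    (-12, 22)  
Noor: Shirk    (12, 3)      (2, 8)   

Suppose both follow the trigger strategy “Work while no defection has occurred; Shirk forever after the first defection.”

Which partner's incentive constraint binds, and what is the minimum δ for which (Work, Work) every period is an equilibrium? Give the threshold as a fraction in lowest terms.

Noor; δ ≥ 3/5

For Noor: deviation gain 12−6 = 6, per-period punishment loss 6−2 = 4. IC gives δ ≥ 6/10 = 3/5.
For Ben: gain 6, loss 8 per period, so δ ≥ 6/14 = 3/7.
The tighter constraint is Noor's, so cooperation needs δ ≥ 3/5.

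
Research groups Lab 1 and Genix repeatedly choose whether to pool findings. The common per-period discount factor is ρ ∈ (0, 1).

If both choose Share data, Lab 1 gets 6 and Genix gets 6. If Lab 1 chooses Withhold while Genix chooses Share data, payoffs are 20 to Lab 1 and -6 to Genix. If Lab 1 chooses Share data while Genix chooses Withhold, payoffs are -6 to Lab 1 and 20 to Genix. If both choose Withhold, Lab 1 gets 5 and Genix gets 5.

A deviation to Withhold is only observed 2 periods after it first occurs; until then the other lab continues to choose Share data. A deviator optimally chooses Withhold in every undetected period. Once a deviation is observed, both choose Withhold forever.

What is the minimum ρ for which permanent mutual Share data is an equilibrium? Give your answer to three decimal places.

Deviating for the 2 undetected periods gains 20−6 = 14 per period over cooperation, then loses 6−5 = 1 per period forever once punishment starts.
Gain: 14(1 + ρ + … + ρ^1); loss: 1·ρ^2/(1−ρ).
No profitable deviation ⇔ 14(1−ρ^2) ≤ 1·ρ^2, i.e. ρ^2 ≥ 14/(14+1) = 14/15.
Hence ρ ≥ (14/15)^(1/2) ≈ 0.966.

0.966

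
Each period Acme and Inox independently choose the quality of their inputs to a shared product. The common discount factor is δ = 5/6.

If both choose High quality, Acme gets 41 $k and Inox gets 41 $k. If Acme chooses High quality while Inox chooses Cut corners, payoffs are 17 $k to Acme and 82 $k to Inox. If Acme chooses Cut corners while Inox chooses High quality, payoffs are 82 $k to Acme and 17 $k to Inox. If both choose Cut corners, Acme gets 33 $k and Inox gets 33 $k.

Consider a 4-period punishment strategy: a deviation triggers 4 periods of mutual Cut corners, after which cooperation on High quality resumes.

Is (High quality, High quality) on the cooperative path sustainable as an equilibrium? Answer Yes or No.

A one-shot deviation gives 82 now, then 33 for 4 periods, then back to 41.
Gain from deviating: (82−41) today; loss: (41−33) in each of the next 4 periods.
No-deviation condition: (41−33)(δ+…+δ^4) ≥ 82−41, i.e. δ+…+δ^4 ≥ 41/8.
At δ = 5/6: δ+…+δ^4 = 2.5887 < 5.1250.
So cooperation is not sustainable.

No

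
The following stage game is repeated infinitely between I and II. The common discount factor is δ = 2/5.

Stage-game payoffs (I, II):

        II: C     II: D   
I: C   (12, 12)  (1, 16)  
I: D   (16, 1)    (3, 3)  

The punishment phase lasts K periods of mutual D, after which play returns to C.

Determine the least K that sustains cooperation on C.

Need Σ_{k=1}^{K} δ^k ≥ (16−12)/(12−3) = 0.4444 at δ = 2/5.
At K = 1 the sum is 0.4000 < 0.4444; at K = 2 it is 0.5600 ≥ 0.4444.
So the minimum punishment length is K = 2.

2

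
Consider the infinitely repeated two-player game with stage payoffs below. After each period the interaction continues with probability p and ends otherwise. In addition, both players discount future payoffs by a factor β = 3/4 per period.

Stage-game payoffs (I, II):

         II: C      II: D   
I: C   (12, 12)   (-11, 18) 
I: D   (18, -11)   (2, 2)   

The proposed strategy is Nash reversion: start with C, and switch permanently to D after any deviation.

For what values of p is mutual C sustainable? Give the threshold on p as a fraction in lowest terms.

Expected continuation weight on next period's payoff is β·p = 3/4·p, which plays the role of the discount factor.
Cooperation requires 3/4·p ≥ (18−12)/(18−2) = 3/8, hence p ≥ 1/2.

1/2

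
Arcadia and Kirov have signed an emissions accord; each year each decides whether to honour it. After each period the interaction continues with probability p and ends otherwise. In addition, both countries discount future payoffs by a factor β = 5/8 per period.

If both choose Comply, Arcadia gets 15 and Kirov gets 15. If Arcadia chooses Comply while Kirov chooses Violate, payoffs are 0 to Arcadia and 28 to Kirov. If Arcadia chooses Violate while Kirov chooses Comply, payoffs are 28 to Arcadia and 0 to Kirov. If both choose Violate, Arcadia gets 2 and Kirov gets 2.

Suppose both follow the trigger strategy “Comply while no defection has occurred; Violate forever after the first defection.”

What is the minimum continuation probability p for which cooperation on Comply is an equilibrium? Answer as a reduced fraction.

4/5

Expected continuation weight on next period's payoff is β·p = 5/8·p, which plays the role of the discount factor.
Cooperation requires 5/8·p ≥ (28−15)/(28−2) = 1/2, hence p ≥ 4/5.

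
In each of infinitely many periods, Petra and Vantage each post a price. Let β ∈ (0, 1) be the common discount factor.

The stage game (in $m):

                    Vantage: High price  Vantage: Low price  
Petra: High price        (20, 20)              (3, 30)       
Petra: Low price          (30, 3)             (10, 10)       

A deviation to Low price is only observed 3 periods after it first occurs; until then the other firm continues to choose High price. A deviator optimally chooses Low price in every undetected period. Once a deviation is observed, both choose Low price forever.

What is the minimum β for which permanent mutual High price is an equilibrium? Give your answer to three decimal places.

0.794

Deviating for the 3 undetected periods gains 30−20 = 10 per period over cooperation, then loses 20−10 = 10 per period forever once punishment starts.
Gain: 10(1 + β + … + β^2); loss: 10·β^3/(1−β).
No profitable deviation ⇔ 10(1−β^3) ≤ 10·β^3, i.e. β^3 ≥ 10/(10+10) = 1/2.
Hence β ≥ (1/2)^(1/3) ≈ 0.794.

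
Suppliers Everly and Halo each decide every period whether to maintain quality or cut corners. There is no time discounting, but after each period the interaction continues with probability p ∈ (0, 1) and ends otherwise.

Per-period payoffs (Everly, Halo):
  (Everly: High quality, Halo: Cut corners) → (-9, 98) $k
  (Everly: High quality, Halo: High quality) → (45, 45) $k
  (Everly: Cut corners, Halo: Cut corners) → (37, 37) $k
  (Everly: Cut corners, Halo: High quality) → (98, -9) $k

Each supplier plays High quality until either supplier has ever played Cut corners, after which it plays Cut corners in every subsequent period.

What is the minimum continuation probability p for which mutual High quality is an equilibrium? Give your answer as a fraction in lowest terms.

Expected cooperation value is 45 + p·45 + p²·45 + … = 45/(1−p); deviation gives 98 + p·37/(1−p).
45 ≥ 98(1−p) + 37p ⇒ 61p ≥ 53 ⇒ p ≥ 53/61.

53/61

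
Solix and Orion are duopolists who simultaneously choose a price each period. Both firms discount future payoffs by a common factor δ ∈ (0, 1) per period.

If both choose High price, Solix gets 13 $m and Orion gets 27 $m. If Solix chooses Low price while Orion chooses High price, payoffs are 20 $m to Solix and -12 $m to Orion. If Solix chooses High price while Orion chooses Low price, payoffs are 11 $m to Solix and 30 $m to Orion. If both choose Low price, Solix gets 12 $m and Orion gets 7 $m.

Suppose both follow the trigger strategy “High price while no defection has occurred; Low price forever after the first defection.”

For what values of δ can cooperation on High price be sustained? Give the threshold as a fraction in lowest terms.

7/8

For Solix: deviation gain 20−13 = 7, per-period punishment loss 13−12 = 1. IC gives δ ≥ 7/8.
For Orion: gain 3, loss 20 per period, so δ ≥ 3/23.
The tighter constraint is Solix's, so cooperation needs δ ≥ 7/8.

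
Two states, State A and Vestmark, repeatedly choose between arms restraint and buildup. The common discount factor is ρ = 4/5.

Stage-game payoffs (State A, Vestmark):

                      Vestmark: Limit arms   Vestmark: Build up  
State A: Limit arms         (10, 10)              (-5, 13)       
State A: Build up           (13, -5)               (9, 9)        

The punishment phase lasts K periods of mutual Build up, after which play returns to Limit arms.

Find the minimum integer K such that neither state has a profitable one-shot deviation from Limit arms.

7

IC: ρ(1−ρ^K)/(1−ρ) ≥ (13−10)/(10−9) = 3.
With ρ = 4/5: need 1 − ρ^K ≥ 3·(1−4/5)/(4/5), i.e. ρ^K ≤ 0.2500.
Since (4/5)^6 = 0.2621 and (4/5)^7 = 0.2097, the smallest such K is 7.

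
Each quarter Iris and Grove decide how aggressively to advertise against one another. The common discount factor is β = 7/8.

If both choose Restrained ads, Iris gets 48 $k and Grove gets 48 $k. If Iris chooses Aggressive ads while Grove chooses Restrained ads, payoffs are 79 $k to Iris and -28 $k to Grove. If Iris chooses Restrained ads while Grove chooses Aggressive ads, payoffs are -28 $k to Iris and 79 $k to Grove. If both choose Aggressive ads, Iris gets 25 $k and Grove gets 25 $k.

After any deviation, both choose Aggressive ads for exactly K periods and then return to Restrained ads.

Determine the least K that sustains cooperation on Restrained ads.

2

No profitable deviation requires (48−25)(β+…+β^K) ≥ 79−48, i.e. β+…+β^K ≥ 31/23 ≈ 1.3478.
With β = 7/8, the partial sums are K=1: 0.8750, K=2: 1.6406.
K = 2 is the first length at which the sum reaches 1.3478.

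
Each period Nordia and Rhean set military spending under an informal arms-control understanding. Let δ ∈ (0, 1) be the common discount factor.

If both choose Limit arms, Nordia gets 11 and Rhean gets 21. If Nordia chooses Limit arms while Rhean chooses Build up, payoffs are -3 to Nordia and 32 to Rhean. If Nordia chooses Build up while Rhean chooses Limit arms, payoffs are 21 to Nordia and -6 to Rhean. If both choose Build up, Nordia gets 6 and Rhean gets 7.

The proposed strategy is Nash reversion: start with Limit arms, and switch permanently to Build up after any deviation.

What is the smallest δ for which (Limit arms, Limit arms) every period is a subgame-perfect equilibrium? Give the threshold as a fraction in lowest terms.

For Nordia: deviation gain 21−11 = 10, per-period punishment loss 11−6 = 5. IC gives δ ≥ 10/15 = 2/3.
For Rhean: gain 11, loss 14 per period, so δ ≥ 11/25.
The tighter constraint is Nordia's, so cooperation needs δ ≥ 2/3.

2/3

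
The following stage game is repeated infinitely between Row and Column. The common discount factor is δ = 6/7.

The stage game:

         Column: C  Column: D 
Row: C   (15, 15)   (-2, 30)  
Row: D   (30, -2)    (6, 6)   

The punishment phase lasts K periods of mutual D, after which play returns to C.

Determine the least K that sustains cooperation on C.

No profitable deviation requires (15−6)(δ+…+δ^K) ≥ 30−15, i.e. δ+…+δ^K ≥ 5/3 ≈ 1.6667.
With δ = 6/7, the partial sums are K=1: 0.8571, K=2: 1.5918, K=3: 2.2216.
K = 3 is the first length at which the sum reaches 1.6667.

3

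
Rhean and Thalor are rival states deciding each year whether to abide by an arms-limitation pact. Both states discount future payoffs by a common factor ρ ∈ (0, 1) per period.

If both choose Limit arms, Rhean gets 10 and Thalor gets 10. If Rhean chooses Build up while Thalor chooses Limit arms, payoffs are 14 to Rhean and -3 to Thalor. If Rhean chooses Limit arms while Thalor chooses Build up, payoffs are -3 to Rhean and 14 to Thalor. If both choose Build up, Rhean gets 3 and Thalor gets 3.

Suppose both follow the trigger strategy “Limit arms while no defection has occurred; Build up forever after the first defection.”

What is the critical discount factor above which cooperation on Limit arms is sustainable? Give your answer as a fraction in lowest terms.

4/11

Cooperation forever yields 10 each period: 10/(1−ρ).
Deviating yields 14 once, then 3 forever: 14 + 3ρ/(1−ρ).
No profitable deviation requires 10/(1−ρ) ≥ 14 + 3ρ/(1−ρ).
Multiplying by (1−ρ): 10 ≥ 14(1−ρ) + 3ρ = 14 − 11ρ.
So 11ρ ≥ 4, i.e. ρ ≥ 4/11.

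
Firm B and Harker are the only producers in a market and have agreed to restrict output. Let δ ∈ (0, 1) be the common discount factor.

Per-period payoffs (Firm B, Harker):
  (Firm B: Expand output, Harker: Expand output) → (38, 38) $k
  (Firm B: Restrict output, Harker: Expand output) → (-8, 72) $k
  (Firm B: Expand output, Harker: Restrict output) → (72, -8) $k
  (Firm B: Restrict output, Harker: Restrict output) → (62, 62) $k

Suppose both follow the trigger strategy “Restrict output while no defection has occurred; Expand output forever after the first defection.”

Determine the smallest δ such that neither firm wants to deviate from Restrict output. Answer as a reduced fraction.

5/17

Under grim trigger the critical discount factor is (T−C)/(T−P) with T = 72, C = 62, P = 38.
δ* = (72−62)/(72−38) = 10/34 = 5/17.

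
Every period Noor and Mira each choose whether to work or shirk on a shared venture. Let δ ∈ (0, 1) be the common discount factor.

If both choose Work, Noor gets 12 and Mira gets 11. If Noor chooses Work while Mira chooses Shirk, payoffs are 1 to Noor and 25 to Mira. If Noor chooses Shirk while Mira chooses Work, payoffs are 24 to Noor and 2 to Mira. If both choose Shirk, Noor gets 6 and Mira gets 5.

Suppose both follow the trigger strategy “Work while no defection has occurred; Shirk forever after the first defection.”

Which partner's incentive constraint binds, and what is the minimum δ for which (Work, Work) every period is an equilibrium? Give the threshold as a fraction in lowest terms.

Noor's threshold: (24−12)/(24−6) = 2/3.
Mira's threshold: (25−11)/(25−5) = 7/10.
2/3 < 7/10, so Mira binds and δ* = 7/10.

Mira; δ ≥ 7/10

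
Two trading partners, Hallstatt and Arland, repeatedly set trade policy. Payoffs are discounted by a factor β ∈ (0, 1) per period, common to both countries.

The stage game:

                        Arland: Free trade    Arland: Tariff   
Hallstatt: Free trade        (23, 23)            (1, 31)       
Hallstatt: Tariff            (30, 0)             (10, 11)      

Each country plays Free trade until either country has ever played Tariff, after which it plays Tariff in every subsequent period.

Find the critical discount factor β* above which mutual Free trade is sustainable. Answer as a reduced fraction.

2/5

Hallstatt: cooperation gives 23 each period; deviation gives 30 once then 10 forever.
  23/(1−β) ≥ 30 + 10β/(1−β) ⇒ β ≥ 7/20.
Arland: cooperation gives 23 each period; deviation gives 31 once then 11 forever.
  β ≥ 8/20 = 2/5.
Both must hold, so the binding constraint is Arland's: β ≥ 2/5.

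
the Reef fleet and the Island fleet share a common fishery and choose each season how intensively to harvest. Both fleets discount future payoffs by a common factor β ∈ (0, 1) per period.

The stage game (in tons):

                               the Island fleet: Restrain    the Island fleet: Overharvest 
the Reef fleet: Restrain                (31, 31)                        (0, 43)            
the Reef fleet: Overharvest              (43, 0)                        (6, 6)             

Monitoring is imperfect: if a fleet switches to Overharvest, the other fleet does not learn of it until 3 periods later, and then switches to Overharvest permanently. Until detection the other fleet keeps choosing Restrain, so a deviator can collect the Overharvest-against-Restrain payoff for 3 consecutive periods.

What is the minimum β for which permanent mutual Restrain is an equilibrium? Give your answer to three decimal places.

0.687

The best deviation is to choose Overharvest for all 3 undetected periods, earning 43 each, then 6 forever once detected.
Deviation value: 43(1−β^3)/(1−β) + 6β^3/(1−β); cooperation value: 31/(1−β).
IC: 31 ≥ 43(1−β^3) + 6β^3 = 43 − 37β^3.
So β^3 ≥ 12/37, giving β ≥ (12/37)^(1/3) ≈ 0.687.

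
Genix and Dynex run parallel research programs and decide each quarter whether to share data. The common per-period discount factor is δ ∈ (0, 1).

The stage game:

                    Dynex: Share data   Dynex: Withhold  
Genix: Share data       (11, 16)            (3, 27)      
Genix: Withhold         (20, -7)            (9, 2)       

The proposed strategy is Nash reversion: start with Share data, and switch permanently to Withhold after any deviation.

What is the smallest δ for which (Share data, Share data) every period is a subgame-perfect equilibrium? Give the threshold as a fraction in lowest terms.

9/11

Genix's threshold: (20−11)/(20−9) = 9/11.
Dynex's threshold: (27−16)/(27−2) = 11/25.
9/11 > 11/25, so Genix binds and δ* = 9/11.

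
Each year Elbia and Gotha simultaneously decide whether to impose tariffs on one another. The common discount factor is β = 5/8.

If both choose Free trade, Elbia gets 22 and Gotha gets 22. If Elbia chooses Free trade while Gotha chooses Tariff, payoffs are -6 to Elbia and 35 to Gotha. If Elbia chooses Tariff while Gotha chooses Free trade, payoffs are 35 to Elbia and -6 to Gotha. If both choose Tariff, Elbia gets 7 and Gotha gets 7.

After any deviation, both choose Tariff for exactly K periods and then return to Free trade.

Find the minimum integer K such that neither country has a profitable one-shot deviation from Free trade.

2

No profitable deviation requires (22−7)(β+…+β^K) ≥ 35−22, i.e. β+…+β^K ≥ 13/15 ≈ 0.8667.
With β = 5/8, the partial sums are K=1: 0.6250, K=2: 1.0156.
K = 2 is the first length at which the sum reaches 0.8667.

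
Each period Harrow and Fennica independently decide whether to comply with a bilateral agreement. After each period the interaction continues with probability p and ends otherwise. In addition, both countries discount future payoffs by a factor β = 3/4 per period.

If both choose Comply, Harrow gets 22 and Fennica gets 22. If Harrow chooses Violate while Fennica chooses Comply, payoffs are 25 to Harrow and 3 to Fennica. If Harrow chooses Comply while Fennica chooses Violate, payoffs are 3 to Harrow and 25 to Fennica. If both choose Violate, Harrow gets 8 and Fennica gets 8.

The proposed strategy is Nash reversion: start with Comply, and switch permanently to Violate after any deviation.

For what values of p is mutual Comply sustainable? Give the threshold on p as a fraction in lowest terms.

Expected continuation weight on next period's payoff is β·p = 3/4·p, which plays the role of the discount factor.
Cooperation requires 3/4·p ≥ (25−22)/(25−8) = 3/17, hence p ≥ 4/17.

4/17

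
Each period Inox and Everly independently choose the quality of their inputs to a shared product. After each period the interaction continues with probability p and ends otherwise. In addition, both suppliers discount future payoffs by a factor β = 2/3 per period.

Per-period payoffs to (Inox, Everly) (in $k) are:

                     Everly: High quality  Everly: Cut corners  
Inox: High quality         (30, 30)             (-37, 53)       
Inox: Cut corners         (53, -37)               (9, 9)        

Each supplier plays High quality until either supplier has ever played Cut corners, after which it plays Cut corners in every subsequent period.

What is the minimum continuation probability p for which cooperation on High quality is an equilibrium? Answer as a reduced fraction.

69/88

With continuation probability p and discount β, the effective per-period discount factor is βp.
Grim-trigger IC: βp ≥ (53−30)/(53−9) = 23/44.
So p ≥ (23/44)/(2/3) = 69/88.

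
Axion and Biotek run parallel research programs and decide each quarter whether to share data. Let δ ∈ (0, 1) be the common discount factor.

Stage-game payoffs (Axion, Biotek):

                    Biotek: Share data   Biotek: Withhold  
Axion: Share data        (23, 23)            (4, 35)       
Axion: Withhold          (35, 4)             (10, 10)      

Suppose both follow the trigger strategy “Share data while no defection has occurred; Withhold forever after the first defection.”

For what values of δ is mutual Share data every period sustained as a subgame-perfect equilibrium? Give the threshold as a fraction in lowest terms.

12/25

Under grim trigger the critical discount factor is (T−C)/(T−P) with T = 35, C = 23, P = 10.
δ* = (35−23)/(35−10) = 12/25.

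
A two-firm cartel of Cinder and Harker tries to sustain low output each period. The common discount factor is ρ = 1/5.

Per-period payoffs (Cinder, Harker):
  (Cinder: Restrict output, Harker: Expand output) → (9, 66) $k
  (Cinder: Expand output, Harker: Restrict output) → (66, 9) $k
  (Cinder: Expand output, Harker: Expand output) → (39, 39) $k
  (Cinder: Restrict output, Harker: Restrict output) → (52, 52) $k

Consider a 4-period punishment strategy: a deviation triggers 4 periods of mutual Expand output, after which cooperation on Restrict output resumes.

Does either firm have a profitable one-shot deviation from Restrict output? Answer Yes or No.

A one-shot deviation gives 66 now, then 39 for 4 periods, then back to 52.
Gain from deviating: (66−52) today; loss: (52−39) in each of the next 4 periods.
No-deviation condition: (52−39)(ρ+…+ρ^4) ≥ 66−52, i.e. ρ+…+ρ^4 ≥ 14/13.
At ρ = 1/5: ρ+…+ρ^4 = 0.2496 < 1.0769.
So cooperation is not sustainable.

Yes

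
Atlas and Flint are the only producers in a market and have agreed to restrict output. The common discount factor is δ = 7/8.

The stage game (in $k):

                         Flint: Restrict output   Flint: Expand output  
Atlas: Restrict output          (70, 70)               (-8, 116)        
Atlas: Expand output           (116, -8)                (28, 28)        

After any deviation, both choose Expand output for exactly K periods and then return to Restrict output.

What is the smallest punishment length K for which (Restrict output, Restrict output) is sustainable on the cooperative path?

Need Σ_{k=1}^{K} δ^k ≥ (116−70)/(70−28) = 1.0952 at δ = 7/8.
At K = 1 the sum is 0.8750 < 1.0952; at K = 2 it is 1.6406 ≥ 1.0952.
So the minimum punishment length is K = 2.

2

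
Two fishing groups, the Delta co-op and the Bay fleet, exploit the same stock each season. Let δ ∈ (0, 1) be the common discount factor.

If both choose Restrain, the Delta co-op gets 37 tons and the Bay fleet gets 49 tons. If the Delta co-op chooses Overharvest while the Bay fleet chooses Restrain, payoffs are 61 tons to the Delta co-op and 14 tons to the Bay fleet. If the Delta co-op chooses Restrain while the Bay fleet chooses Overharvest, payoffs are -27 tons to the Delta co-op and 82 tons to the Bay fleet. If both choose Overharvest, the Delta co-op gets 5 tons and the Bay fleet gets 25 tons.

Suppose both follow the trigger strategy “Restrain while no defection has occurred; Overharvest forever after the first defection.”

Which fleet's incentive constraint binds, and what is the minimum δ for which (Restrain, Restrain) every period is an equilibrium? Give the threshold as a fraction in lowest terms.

For the Delta co-op: deviation gain 61−37 = 24, per-period punishment loss 37−5 = 32. IC gives δ ≥ 24/56 = 3/7.
For the Bay fleet: gain 33, loss 24 per period, so δ ≥ 33/57 = 11/19.
The tighter constraint is the Bay fleet's, so cooperation needs δ ≥ 11/19.

the Bay fleet; δ ≥ 11/19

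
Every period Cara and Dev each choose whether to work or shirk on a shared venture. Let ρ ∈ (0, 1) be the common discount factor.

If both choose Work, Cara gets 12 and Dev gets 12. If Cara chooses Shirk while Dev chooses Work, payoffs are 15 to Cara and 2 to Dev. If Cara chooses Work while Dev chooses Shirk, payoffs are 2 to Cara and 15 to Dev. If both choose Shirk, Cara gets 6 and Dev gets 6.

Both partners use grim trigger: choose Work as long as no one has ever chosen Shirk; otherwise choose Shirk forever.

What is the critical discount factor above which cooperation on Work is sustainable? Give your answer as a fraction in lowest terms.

One-period gain from deviating is 15 − 12 = 3. The loss is 12 − 6 = 6 in every subsequent period, with present value 6·ρ/(1−ρ).
Deviation is unprofitable when 6·ρ/(1−ρ) ≥ 3, i.e. ρ/(1−ρ) ≥ 1/2.
Equivalently ρ ≥ 3/(3+6) = 1/3.

1/3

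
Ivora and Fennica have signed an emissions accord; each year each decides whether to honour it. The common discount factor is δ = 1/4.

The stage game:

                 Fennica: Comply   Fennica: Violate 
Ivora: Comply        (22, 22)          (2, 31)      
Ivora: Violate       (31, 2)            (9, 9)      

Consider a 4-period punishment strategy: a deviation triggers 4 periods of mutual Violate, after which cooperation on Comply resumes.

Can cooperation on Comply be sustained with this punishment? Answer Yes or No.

IC: δ+…+δ^4 ≥ (31−22)/(22−9) = 9/13.
At δ = 1/4: partial sum = 0.3320 < 0.6923. Cooperation not sustainable.

No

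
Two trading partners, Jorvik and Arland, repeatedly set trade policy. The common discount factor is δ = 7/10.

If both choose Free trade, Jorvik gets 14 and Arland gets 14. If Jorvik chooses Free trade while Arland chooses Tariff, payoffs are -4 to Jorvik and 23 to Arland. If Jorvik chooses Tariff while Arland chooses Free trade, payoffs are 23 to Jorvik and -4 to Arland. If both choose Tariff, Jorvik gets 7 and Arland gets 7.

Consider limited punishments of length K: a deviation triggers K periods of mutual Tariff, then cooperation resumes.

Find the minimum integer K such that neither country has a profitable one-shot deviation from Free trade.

3

No profitable deviation requires (14−7)(δ+…+δ^K) ≥ 23−14, i.e. δ+…+δ^K ≥ 9/7 ≈ 1.2857.
With δ = 7/10, the partial sums are K=1: 0.7000, K=2: 1.1900, K=3: 1.5330.
K = 3 is the first length at which the sum reaches 1.2857.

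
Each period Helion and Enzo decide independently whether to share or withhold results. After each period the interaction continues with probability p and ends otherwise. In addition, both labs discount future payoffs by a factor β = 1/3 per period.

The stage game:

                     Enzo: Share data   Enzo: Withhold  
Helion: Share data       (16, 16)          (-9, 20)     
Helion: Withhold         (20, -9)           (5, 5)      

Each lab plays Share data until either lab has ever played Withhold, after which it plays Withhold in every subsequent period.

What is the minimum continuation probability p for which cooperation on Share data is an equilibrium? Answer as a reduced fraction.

4/5

With continuation probability p and discount β, the effective per-period discount factor is βp.
Grim-trigger IC: βp ≥ (20−16)/(20−5) = 4/15.
So p ≥ (4/15)/(1/3) = 4/5.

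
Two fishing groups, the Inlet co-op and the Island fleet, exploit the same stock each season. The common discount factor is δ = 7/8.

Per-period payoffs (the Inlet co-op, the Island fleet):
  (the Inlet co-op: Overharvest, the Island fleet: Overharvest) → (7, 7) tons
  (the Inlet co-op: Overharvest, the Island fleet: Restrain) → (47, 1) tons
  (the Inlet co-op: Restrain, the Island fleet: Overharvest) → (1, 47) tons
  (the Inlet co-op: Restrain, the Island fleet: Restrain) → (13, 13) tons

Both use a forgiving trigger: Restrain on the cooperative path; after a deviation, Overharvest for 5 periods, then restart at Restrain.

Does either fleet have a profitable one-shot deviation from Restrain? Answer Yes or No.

Yes

Comparing payoff streams over the 6 periods until play realigns: cooperate → 13(1+δ+…+δ^5); deviate → 47 + 7(δ+…+δ^5).
Cooperation is sustained iff (13−7)(δ+…+δ^5) ≥ 47−13.
δ+…+δ^5 = 7/8·(1−(7/8)^5)/(1−7/8) = 3.4096, and (47−13)/(13−7) = 5.6667.
3.4096 < 5.6667, so cooperation is not sustainable.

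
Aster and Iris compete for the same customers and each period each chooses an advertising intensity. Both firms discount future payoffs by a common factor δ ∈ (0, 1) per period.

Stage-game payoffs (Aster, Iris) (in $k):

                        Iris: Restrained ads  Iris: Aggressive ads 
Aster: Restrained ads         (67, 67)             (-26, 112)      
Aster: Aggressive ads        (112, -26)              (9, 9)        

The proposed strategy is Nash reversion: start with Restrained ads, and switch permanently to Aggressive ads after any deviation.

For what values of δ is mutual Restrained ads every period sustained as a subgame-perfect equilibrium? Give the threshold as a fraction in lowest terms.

45/103

67/(1−δ) ≥ 112 + 9δ/(1−δ)
67 ≥ 112 − 103δ
δ ≥ 45/103.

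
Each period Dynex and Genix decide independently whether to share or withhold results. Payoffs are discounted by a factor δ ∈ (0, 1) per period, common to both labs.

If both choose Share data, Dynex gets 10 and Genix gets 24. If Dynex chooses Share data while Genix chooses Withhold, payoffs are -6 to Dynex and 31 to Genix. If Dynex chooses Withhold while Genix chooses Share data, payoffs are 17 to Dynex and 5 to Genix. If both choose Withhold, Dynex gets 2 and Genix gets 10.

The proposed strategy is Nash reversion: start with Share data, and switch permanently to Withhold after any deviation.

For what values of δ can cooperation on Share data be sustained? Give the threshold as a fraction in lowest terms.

7/15

Dynex's threshold: (17−10)/(17−2) = 7/15.
Genix's threshold: (31−24)/(31−10) = 1/3.
7/15 > 1/3, so Dynex binds and δ* = 7/15.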